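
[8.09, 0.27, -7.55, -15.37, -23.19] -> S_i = 8.09 + -7.82*i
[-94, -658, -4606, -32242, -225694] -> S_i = -94*7^i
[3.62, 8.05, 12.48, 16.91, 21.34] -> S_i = 3.62 + 4.43*i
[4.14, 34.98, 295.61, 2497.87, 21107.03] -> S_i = 4.14*8.45^i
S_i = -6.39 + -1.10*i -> [-6.39, -7.49, -8.59, -9.69, -10.79]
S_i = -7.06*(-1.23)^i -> [-7.06, 8.68, -10.68, 13.14, -16.16]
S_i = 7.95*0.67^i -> [7.95, 5.33, 3.57, 2.39, 1.6]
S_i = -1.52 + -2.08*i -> [-1.52, -3.6, -5.68, -7.76, -9.84]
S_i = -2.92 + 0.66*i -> [-2.92, -2.26, -1.6, -0.94, -0.28]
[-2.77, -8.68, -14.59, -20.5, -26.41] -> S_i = -2.77 + -5.91*i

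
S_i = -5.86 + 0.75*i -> [-5.86, -5.11, -4.36, -3.61, -2.86]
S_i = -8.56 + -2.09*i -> [-8.56, -10.65, -12.74, -14.83, -16.92]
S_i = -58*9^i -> [-58, -522, -4698, -42282, -380538]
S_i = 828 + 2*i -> [828, 830, 832, 834, 836]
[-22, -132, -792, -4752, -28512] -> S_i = -22*6^i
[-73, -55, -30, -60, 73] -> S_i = Random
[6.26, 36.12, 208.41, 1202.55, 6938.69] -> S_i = 6.26*5.77^i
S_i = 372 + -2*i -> [372, 370, 368, 366, 364]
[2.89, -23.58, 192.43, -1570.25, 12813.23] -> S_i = 2.89*(-8.16)^i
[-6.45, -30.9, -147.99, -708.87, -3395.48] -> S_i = -6.45*4.79^i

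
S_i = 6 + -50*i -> [6, -44, -94, -144, -194]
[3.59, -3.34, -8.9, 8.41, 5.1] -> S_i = Random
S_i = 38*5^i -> [38, 190, 950, 4750, 23750]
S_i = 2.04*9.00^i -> [2.04, 18.36, 165.24, 1487.16, 13384.44]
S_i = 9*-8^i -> [9, -72, 576, -4608, 36864]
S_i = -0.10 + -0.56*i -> [-0.1, -0.66, -1.22, -1.78, -2.34]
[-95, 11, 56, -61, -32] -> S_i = Random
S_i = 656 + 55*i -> [656, 711, 766, 821, 876]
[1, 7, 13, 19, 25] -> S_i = 1 + 6*i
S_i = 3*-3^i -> [3, -9, 27, -81, 243]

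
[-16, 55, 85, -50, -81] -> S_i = Random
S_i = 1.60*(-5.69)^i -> [1.6, -9.1, 51.8, -294.75, 1677.14]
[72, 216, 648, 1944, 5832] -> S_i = 72*3^i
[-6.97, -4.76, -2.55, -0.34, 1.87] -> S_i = -6.97 + 2.21*i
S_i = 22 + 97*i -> [22, 119, 216, 313, 410]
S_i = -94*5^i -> [-94, -470, -2350, -11750, -58750]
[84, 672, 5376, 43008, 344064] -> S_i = 84*8^i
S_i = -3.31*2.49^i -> [-3.31, -8.24, -20.52, -51.1, -127.24]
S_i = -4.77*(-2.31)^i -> [-4.77, 11.02, -25.45, 58.8, -135.82]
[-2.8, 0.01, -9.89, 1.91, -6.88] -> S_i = Random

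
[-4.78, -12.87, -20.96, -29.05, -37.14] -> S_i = -4.78 + -8.09*i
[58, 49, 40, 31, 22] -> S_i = 58 + -9*i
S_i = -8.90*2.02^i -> [-8.9, -17.98, -36.32, -73.36, -148.18]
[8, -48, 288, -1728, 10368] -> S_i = 8*-6^i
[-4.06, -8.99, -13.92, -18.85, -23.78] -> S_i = -4.06 + -4.93*i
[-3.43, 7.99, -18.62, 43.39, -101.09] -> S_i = -3.43*(-2.33)^i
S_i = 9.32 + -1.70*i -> [9.32, 7.62, 5.92, 4.22, 2.52]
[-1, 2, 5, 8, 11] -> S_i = -1 + 3*i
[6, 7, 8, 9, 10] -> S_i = 6 + 1*i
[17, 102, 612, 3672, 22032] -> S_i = 17*6^i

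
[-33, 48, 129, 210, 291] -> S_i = -33 + 81*i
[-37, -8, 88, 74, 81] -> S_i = Random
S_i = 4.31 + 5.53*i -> [4.31, 9.84, 15.37, 20.9, 26.43]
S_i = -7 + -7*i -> [-7, -14, -21, -28, -35]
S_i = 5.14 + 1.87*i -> [5.14, 7.01, 8.88, 10.75, 12.62]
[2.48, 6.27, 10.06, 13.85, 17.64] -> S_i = 2.48 + 3.79*i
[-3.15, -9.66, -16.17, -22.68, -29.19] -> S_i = -3.15 + -6.51*i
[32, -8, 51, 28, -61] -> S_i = Random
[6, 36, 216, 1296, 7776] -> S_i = 6*6^i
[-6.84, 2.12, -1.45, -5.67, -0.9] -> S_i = Random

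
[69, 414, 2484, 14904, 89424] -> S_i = 69*6^i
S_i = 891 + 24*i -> [891, 915, 939, 963, 987]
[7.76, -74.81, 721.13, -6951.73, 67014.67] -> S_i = 7.76*(-9.64)^i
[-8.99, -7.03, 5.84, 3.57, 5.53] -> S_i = Random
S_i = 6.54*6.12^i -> [6.54, 40.02, 244.95, 1499.1, 9174.52]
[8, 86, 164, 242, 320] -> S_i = 8 + 78*i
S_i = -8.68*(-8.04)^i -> [-8.68, 69.79, -561.09, 4511.16, -36269.7]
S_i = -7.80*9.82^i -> [-7.8, -76.6, -752.17, -7386.34, -72533.82]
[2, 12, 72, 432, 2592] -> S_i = 2*6^i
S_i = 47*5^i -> [47, 235, 1175, 5875, 29375]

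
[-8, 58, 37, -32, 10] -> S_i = Random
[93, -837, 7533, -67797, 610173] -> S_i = 93*-9^i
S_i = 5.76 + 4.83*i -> [5.76, 10.59, 15.42, 20.25, 25.08]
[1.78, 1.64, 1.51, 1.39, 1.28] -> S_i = 1.78*0.92^i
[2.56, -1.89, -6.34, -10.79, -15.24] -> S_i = 2.56 + -4.45*i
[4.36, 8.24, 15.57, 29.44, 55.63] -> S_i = 4.36*1.89^i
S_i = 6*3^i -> [6, 18, 54, 162, 486]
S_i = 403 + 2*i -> [403, 405, 407, 409, 411]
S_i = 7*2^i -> [7, 14, 28, 56, 112]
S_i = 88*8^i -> [88, 704, 5632, 45056, 360448]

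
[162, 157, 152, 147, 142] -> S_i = 162 + -5*i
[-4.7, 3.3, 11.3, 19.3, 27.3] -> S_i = -4.70 + 8.00*i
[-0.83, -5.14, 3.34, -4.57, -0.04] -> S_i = Random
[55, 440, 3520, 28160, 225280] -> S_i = 55*8^i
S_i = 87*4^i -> [87, 348, 1392, 5568, 22272]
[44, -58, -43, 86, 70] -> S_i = Random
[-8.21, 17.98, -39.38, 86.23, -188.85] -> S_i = -8.21*(-2.19)^i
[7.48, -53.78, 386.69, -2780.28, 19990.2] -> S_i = 7.48*(-7.19)^i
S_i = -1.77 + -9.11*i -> [-1.77, -10.88, -19.99, -29.1, -38.21]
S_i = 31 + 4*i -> [31, 35, 39, 43, 47]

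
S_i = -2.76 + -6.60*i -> [-2.76, -9.36, -15.96, -22.56, -29.16]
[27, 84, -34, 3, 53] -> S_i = Random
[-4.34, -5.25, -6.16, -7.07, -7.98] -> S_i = -4.34 + -0.91*i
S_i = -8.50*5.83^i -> [-8.5, -49.56, -288.91, -1684.32, -9819.59]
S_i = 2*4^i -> [2, 8, 32, 128, 512]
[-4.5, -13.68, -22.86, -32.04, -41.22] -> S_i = -4.50 + -9.18*i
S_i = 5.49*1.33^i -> [5.49, 7.3, 9.71, 12.92, 17.18]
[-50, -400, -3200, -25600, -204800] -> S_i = -50*8^i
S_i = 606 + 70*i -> [606, 676, 746, 816, 886]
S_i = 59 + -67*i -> [59, -8, -75, -142, -209]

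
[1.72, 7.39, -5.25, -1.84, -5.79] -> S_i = Random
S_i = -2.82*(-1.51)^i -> [-2.82, 4.26, -6.43, 9.71, -14.66]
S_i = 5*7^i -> [5, 35, 245, 1715, 12005]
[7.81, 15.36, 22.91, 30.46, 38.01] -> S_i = 7.81 + 7.55*i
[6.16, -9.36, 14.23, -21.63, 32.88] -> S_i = 6.16*(-1.52)^i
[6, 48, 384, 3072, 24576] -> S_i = 6*8^i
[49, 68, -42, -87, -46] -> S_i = Random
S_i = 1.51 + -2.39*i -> [1.51, -0.88, -3.27, -5.66, -8.05]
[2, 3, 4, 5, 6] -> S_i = 2 + 1*i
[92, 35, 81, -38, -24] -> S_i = Random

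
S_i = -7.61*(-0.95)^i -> [-7.61, 7.23, -6.87, 6.52, -6.2]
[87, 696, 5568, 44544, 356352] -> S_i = 87*8^i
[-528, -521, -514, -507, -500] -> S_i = -528 + 7*i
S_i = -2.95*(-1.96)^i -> [-2.95, 5.78, -11.33, 22.21, -43.54]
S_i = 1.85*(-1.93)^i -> [1.85, -3.57, 6.89, -13.3, 25.67]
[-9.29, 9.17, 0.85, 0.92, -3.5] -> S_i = Random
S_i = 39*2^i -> [39, 78, 156, 312, 624]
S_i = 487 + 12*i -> [487, 499, 511, 523, 535]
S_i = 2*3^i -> [2, 6, 18, 54, 162]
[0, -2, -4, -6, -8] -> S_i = 0 + -2*i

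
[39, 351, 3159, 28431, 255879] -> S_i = 39*9^i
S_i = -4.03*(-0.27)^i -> [-4.03, 1.09, -0.29, 0.08, -0.02]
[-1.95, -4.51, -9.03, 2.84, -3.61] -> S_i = Random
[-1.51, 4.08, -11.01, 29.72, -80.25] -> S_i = -1.51*(-2.70)^i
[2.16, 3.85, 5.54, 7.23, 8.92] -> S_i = 2.16 + 1.69*i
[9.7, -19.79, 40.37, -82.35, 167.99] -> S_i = 9.70*(-2.04)^i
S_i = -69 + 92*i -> [-69, 23, 115, 207, 299]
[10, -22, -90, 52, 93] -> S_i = Random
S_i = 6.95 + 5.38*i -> [6.95, 12.33, 17.71, 23.09, 28.47]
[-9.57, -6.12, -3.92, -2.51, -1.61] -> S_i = -9.57*0.64^i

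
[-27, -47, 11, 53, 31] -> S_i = Random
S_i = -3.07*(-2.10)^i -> [-3.07, 6.45, -13.54, 28.43, -59.71]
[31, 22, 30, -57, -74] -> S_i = Random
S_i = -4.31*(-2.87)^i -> [-4.31, 12.37, -35.5, 101.89, -292.42]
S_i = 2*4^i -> [2, 8, 32, 128, 512]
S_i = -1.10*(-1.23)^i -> [-1.1, 1.35, -1.66, 2.05, -2.52]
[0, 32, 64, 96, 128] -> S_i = 0 + 32*i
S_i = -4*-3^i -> [-4, 12, -36, 108, -324]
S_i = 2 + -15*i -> [2, -13, -28, -43, -58]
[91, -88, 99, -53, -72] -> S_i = Random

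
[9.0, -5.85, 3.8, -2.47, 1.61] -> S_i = 9.00*(-0.65)^i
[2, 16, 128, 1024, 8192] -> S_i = 2*8^i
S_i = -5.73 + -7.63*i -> [-5.73, -13.36, -20.99, -28.62, -36.25]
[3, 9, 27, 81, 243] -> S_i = 3*3^i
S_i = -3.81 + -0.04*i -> [-3.81, -3.85, -3.89, -3.93, -3.97]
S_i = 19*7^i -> [19, 133, 931, 6517, 45619]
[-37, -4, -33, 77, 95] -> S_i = Random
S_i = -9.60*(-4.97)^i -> [-9.6, 47.71, -237.13, 1178.53, -5857.29]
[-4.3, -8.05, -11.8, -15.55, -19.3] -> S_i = -4.30 + -3.75*i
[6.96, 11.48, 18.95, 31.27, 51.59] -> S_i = 6.96*1.65^i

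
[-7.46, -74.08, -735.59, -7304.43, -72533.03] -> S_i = -7.46*9.93^i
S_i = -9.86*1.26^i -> [-9.86, -12.42, -15.65, -19.72, -24.85]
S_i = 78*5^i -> [78, 390, 1950, 9750, 48750]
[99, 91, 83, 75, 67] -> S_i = 99 + -8*i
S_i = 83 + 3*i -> [83, 86, 89, 92, 95]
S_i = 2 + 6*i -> [2, 8, 14, 20, 26]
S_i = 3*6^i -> [3, 18, 108, 648, 3888]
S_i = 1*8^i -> [1, 8, 64, 512, 4096]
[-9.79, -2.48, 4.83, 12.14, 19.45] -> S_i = -9.79 + 7.31*i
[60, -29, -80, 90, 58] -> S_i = Random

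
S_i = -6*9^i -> [-6, -54, -486, -4374, -39366]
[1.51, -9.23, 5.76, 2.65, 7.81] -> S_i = Random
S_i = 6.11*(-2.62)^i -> [6.11, -16.01, 41.94, -109.89, 287.9]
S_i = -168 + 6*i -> [-168, -162, -156, -150, -144]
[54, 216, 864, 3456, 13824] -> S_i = 54*4^i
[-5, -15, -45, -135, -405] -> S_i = -5*3^i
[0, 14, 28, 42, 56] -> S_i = 0 + 14*i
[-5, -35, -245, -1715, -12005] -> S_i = -5*7^i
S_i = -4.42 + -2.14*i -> [-4.42, -6.56, -8.7, -10.84, -12.98]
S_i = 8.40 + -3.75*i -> [8.4, 4.65, 0.9, -2.85, -6.6]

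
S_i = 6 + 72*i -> [6, 78, 150, 222, 294]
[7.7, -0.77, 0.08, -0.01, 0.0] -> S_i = 7.70*(-0.10)^i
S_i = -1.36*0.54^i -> [-1.36, -0.73, -0.4, -0.21, -0.12]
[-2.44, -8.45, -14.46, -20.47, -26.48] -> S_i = -2.44 + -6.01*i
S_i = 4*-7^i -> [4, -28, 196, -1372, 9604]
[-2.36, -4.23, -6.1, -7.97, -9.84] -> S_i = -2.36 + -1.87*i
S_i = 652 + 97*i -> [652, 749, 846, 943, 1040]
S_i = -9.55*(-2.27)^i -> [-9.55, 21.68, -49.21, 111.71, -253.58]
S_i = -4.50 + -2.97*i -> [-4.5, -7.47, -10.44, -13.41, -16.38]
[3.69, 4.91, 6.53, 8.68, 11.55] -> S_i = 3.69*1.33^i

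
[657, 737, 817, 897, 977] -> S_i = 657 + 80*i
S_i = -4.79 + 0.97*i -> [-4.79, -3.82, -2.85, -1.88, -0.91]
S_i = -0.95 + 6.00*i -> [-0.95, 5.05, 11.05, 17.05, 23.05]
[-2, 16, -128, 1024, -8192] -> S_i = -2*-8^i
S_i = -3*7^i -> [-3, -21, -147, -1029, -7203]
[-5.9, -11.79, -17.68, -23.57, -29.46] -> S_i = -5.90 + -5.89*i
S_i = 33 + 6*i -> [33, 39, 45, 51, 57]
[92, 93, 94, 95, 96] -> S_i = 92 + 1*i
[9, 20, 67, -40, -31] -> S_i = Random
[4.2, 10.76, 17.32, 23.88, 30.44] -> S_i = 4.20 + 6.56*i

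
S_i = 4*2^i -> [4, 8, 16, 32, 64]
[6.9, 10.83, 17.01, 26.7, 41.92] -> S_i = 6.90*1.57^i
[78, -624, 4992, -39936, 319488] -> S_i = 78*-8^i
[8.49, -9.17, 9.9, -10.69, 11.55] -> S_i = 8.49*(-1.08)^i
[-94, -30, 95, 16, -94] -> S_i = Random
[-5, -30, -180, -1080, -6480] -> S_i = -5*6^i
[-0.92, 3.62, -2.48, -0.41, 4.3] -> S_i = Random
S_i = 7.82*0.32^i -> [7.82, 2.5, 0.8, 0.26, 0.08]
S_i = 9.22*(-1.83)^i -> [9.22, -16.87, 30.88, -56.5, 103.4]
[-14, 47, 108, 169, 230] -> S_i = -14 + 61*i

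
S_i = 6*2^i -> [6, 12, 24, 48, 96]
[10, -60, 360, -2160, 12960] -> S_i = 10*-6^i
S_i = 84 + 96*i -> [84, 180, 276, 372, 468]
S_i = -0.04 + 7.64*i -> [-0.04, 7.6, 15.24, 22.88, 30.52]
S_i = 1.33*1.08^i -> [1.33, 1.44, 1.55, 1.68, 1.81]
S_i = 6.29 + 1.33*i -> [6.29, 7.62, 8.95, 10.28, 11.61]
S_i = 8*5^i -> [8, 40, 200, 1000, 5000]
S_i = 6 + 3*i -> [6, 9, 12, 15, 18]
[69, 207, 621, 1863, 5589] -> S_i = 69*3^i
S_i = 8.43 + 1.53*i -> [8.43, 9.96, 11.49, 13.02, 14.55]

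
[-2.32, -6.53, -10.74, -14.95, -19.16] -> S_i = -2.32 + -4.21*i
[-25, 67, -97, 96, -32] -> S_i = Random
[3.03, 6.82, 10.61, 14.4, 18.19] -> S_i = 3.03 + 3.79*i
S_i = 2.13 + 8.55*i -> [2.13, 10.68, 19.23, 27.78, 36.33]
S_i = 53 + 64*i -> [53, 117, 181, 245, 309]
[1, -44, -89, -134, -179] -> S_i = 1 + -45*i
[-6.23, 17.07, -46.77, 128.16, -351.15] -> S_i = -6.23*(-2.74)^i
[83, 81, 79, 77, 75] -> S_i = 83 + -2*i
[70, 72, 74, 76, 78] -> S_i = 70 + 2*i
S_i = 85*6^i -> [85, 510, 3060, 18360, 110160]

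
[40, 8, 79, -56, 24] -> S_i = Random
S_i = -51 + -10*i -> [-51, -61, -71, -81, -91]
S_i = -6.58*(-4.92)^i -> [-6.58, 32.37, -159.28, 783.65, -3855.55]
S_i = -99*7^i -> [-99, -693, -4851, -33957, -237699]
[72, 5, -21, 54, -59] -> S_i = Random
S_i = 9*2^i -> [9, 18, 36, 72, 144]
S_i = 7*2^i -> [7, 14, 28, 56, 112]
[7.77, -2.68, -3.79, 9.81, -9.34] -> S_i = Random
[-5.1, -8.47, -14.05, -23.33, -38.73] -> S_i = -5.10*1.66^i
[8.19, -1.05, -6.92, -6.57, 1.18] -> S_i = Random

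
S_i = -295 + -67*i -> [-295, -362, -429, -496, -563]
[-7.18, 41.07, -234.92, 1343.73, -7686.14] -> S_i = -7.18*(-5.72)^i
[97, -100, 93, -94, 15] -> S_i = Random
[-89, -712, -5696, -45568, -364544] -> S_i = -89*8^i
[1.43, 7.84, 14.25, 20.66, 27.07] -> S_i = 1.43 + 6.41*i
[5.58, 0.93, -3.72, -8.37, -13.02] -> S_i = 5.58 + -4.65*i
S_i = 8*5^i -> [8, 40, 200, 1000, 5000]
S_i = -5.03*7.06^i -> [-5.03, -35.51, -250.71, -1770.04, -12496.45]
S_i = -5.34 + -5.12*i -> [-5.34, -10.46, -15.58, -20.7, -25.82]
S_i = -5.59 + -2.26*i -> [-5.59, -7.85, -10.11, -12.37, -14.63]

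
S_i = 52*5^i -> [52, 260, 1300, 6500, 32500]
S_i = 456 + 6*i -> [456, 462, 468, 474, 480]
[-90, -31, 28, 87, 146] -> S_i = -90 + 59*i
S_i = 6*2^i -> [6, 12, 24, 48, 96]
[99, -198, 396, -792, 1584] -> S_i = 99*-2^i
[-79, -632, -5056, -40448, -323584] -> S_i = -79*8^i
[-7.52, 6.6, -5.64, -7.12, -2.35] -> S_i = Random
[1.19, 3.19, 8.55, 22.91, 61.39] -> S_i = 1.19*2.68^i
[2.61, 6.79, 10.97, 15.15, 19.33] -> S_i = 2.61 + 4.18*i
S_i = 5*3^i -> [5, 15, 45, 135, 405]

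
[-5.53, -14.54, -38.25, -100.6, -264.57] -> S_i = -5.53*2.63^i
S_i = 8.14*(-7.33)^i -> [8.14, -59.67, 437.35, -3205.8, 23498.51]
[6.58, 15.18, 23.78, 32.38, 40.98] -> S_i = 6.58 + 8.60*i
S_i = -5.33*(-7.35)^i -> [-5.33, 39.18, -287.94, 2116.36, -15555.23]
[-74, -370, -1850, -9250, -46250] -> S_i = -74*5^i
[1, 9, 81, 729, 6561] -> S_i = 1*9^i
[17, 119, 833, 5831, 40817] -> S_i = 17*7^i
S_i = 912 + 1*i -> [912, 913, 914, 915, 916]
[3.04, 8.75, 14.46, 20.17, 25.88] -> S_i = 3.04 + 5.71*i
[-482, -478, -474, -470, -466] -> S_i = -482 + 4*i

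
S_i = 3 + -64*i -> [3, -61, -125, -189, -253]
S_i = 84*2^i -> [84, 168, 336, 672, 1344]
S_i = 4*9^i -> [4, 36, 324, 2916, 26244]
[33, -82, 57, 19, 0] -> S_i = Random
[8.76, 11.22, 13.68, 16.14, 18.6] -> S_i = 8.76 + 2.46*i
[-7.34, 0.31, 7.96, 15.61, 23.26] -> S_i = -7.34 + 7.65*i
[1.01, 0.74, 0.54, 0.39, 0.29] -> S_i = 1.01*0.73^i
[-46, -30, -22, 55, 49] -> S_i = Random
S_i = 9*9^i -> [9, 81, 729, 6561, 59049]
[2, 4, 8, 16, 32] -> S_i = 2*2^i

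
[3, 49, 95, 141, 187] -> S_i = 3 + 46*i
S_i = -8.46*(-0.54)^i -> [-8.46, 4.57, -2.47, 1.33, -0.72]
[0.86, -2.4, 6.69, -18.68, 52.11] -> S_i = 0.86*(-2.79)^i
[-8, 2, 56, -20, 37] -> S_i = Random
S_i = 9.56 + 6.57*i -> [9.56, 16.13, 22.7, 29.27, 35.84]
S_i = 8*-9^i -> [8, -72, 648, -5832, 52488]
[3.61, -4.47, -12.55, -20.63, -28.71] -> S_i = 3.61 + -8.08*i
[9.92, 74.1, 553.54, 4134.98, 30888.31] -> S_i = 9.92*7.47^i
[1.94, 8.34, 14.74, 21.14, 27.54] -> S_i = 1.94 + 6.40*i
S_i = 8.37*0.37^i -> [8.37, 3.1, 1.15, 0.42, 0.16]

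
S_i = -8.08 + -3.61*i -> [-8.08, -11.69, -15.3, -18.91, -22.52]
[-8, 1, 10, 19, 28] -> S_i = -8 + 9*i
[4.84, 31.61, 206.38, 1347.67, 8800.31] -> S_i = 4.84*6.53^i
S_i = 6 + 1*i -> [6, 7, 8, 9, 10]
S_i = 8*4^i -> [8, 32, 128, 512, 2048]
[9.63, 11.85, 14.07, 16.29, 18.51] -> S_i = 9.63 + 2.22*i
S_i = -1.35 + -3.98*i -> [-1.35, -5.33, -9.31, -13.29, -17.27]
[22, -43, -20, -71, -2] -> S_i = Random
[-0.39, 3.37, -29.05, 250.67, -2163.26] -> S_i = -0.39*(-8.63)^i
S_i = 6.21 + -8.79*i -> [6.21, -2.58, -11.37, -20.16, -28.95]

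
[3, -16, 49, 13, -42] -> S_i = Random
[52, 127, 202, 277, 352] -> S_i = 52 + 75*i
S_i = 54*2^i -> [54, 108, 216, 432, 864]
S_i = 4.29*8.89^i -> [4.29, 38.14, 339.05, 3014.13, 26795.65]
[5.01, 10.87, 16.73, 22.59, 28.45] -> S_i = 5.01 + 5.86*i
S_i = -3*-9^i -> [-3, 27, -243, 2187, -19683]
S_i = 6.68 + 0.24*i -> [6.68, 6.92, 7.16, 7.4, 7.64]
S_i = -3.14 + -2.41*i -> [-3.14, -5.55, -7.96, -10.37, -12.78]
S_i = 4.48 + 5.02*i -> [4.48, 9.5, 14.52, 19.54, 24.56]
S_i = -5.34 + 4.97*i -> [-5.34, -0.37, 4.6, 9.57, 14.54]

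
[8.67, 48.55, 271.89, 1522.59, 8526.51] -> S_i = 8.67*5.60^i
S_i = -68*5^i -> [-68, -340, -1700, -8500, -42500]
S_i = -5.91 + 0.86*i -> [-5.91, -5.05, -4.19, -3.33, -2.47]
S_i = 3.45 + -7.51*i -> [3.45, -4.06, -11.57, -19.08, -26.59]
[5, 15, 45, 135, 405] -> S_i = 5*3^i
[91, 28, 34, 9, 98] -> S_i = Random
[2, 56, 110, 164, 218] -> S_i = 2 + 54*i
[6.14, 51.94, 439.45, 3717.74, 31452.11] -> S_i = 6.14*8.46^i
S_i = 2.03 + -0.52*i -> [2.03, 1.51, 0.99, 0.47, -0.05]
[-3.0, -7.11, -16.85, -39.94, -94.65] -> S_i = -3.00*2.37^i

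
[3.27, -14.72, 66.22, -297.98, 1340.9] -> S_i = 3.27*(-4.50)^i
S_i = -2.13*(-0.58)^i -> [-2.13, 1.24, -0.72, 0.42, -0.24]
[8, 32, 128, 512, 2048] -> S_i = 8*4^i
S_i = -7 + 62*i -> [-7, 55, 117, 179, 241]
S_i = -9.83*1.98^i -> [-9.83, -19.46, -38.54, -76.3, -151.08]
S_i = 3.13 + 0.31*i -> [3.13, 3.44, 3.75, 4.06, 4.37]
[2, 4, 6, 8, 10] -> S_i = 2 + 2*i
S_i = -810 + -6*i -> [-810, -816, -822, -828, -834]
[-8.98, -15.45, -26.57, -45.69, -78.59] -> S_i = -8.98*1.72^i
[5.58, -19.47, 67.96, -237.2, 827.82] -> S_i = 5.58*(-3.49)^i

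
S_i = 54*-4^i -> [54, -216, 864, -3456, 13824]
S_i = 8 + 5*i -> [8, 13, 18, 23, 28]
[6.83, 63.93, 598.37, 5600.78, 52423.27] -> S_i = 6.83*9.36^i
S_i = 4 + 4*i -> [4, 8, 12, 16, 20]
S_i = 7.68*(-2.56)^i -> [7.68, -19.66, 50.33, -128.85, 329.85]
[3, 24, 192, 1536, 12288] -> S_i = 3*8^i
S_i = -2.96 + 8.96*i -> [-2.96, 6.0, 14.96, 23.92, 32.88]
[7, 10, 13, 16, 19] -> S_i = 7 + 3*i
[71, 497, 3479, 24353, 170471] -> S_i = 71*7^i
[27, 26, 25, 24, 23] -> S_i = 27 + -1*i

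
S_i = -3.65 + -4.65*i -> [-3.65, -8.3, -12.95, -17.6, -22.25]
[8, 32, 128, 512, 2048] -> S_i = 8*4^i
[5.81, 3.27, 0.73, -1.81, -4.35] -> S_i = 5.81 + -2.54*i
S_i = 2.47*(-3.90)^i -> [2.47, -9.63, 37.57, -146.52, 571.42]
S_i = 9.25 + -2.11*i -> [9.25, 7.14, 5.03, 2.92, 0.81]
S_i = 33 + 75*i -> [33, 108, 183, 258, 333]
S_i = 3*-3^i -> [3, -9, 27, -81, 243]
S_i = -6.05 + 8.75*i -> [-6.05, 2.7, 11.45, 20.2, 28.95]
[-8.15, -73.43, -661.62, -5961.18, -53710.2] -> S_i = -8.15*9.01^i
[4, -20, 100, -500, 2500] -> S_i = 4*-5^i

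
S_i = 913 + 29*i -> [913, 942, 971, 1000, 1029]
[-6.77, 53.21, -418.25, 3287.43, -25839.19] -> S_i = -6.77*(-7.86)^i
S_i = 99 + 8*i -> [99, 107, 115, 123, 131]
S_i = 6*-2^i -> [6, -12, 24, -48, 96]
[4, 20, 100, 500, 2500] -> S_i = 4*5^i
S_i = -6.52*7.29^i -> [-6.52, -47.53, -346.5, -2525.98, -18414.41]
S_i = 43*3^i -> [43, 129, 387, 1161, 3483]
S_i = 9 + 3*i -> [9, 12, 15, 18, 21]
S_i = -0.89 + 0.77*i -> [-0.89, -0.12, 0.65, 1.42, 2.19]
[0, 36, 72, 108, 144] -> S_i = 0 + 36*i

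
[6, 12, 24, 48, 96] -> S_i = 6*2^i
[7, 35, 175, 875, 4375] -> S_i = 7*5^i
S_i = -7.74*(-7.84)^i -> [-7.74, 60.68, -475.74, 3729.83, -29241.87]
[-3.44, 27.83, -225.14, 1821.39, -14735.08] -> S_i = -3.44*(-8.09)^i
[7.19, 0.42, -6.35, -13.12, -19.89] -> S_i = 7.19 + -6.77*i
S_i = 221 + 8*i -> [221, 229, 237, 245, 253]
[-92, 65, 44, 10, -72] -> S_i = Random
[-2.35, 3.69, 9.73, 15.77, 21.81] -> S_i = -2.35 + 6.04*i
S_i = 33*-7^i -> [33, -231, 1617, -11319, 79233]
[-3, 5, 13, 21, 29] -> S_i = -3 + 8*i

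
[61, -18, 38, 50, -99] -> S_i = Random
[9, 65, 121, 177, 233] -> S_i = 9 + 56*i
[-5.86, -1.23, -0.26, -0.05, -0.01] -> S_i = -5.86*0.21^i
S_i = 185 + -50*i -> [185, 135, 85, 35, -15]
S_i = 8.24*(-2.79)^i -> [8.24, -22.99, 64.14, -178.95, 499.28]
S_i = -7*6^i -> [-7, -42, -252, -1512, -9072]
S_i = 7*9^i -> [7, 63, 567, 5103, 45927]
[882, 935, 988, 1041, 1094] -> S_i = 882 + 53*i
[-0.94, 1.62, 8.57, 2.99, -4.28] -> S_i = Random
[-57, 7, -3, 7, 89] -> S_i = Random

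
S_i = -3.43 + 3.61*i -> [-3.43, 0.18, 3.79, 7.4, 11.01]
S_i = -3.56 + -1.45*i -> [-3.56, -5.01, -6.46, -7.91, -9.36]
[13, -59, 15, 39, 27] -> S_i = Random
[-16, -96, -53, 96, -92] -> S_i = Random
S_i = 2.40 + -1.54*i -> [2.4, 0.86, -0.68, -2.22, -3.76]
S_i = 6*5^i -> [6, 30, 150, 750, 3750]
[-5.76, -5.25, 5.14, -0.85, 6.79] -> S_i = Random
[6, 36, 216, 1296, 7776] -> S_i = 6*6^i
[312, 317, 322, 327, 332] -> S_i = 312 + 5*i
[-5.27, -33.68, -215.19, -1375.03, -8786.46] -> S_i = -5.27*6.39^i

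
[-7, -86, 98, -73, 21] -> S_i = Random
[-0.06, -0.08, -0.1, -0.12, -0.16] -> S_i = -0.06*1.27^i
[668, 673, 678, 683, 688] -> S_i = 668 + 5*i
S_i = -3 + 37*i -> [-3, 34, 71, 108, 145]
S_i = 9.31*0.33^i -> [9.31, 3.07, 1.01, 0.33, 0.11]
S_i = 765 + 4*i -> [765, 769, 773, 777, 781]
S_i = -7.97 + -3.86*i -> [-7.97, -11.83, -15.69, -19.55, -23.41]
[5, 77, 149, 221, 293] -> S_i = 5 + 72*i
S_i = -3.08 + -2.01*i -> [-3.08, -5.09, -7.1, -9.11, -11.12]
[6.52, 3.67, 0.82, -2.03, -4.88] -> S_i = 6.52 + -2.85*i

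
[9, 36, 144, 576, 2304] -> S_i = 9*4^i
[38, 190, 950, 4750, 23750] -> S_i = 38*5^i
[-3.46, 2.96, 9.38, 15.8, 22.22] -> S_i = -3.46 + 6.42*i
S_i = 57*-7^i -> [57, -399, 2793, -19551, 136857]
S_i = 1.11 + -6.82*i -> [1.11, -5.71, -12.53, -19.35, -26.17]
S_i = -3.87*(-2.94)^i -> [-3.87, 11.38, -33.45, 98.35, -289.13]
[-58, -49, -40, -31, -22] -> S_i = -58 + 9*i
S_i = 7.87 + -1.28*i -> [7.87, 6.59, 5.31, 4.03, 2.75]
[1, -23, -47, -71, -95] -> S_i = 1 + -24*i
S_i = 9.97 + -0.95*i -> [9.97, 9.02, 8.07, 7.12, 6.17]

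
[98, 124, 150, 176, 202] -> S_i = 98 + 26*i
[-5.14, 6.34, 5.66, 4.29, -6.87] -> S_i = Random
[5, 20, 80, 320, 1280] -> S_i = 5*4^i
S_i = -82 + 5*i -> [-82, -77, -72, -67, -62]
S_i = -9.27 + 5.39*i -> [-9.27, -3.88, 1.51, 6.9, 12.29]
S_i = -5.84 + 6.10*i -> [-5.84, 0.26, 6.36, 12.46, 18.56]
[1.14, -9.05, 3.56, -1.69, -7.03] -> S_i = Random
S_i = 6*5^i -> [6, 30, 150, 750, 3750]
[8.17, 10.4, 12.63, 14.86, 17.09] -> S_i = 8.17 + 2.23*i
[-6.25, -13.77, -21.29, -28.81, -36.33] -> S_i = -6.25 + -7.52*i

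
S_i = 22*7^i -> [22, 154, 1078, 7546, 52822]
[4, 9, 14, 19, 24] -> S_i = 4 + 5*i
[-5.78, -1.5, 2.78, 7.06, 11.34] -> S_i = -5.78 + 4.28*i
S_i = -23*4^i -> [-23, -92, -368, -1472, -5888]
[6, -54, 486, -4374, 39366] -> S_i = 6*-9^i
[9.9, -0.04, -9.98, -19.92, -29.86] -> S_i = 9.90 + -9.94*i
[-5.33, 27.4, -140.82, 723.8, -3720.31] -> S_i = -5.33*(-5.14)^i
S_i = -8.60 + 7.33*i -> [-8.6, -1.27, 6.06, 13.39, 20.72]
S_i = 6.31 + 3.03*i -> [6.31, 9.34, 12.37, 15.4, 18.43]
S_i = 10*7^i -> [10, 70, 490, 3430, 24010]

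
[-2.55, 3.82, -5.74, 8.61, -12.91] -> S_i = -2.55*(-1.50)^i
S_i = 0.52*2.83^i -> [0.52, 1.47, 4.16, 11.79, 33.35]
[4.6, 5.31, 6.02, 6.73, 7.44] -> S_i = 4.60 + 0.71*i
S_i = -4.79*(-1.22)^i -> [-4.79, 5.84, -7.13, 8.7, -10.61]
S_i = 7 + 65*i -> [7, 72, 137, 202, 267]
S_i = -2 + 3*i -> [-2, 1, 4, 7, 10]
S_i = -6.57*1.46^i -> [-6.57, -9.59, -14.0, -20.45, -29.85]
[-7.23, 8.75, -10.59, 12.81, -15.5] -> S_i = -7.23*(-1.21)^i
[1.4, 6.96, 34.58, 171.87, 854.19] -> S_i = 1.40*4.97^i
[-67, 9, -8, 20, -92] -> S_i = Random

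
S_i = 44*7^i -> [44, 308, 2156, 15092, 105644]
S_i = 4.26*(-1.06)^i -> [4.26, -4.52, 4.79, -5.07, 5.38]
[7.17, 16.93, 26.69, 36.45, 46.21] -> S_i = 7.17 + 9.76*i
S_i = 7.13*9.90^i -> [7.13, 70.59, 698.81, 6918.23, 68490.5]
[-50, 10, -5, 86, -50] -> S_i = Random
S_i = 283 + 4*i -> [283, 287, 291, 295, 299]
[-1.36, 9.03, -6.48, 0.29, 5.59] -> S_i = Random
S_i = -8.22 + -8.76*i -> [-8.22, -16.98, -25.74, -34.5, -43.26]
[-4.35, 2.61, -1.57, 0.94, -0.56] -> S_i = -4.35*(-0.60)^i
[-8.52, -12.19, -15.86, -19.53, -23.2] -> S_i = -8.52 + -3.67*i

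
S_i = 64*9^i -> [64, 576, 5184, 46656, 419904]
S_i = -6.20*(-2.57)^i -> [-6.2, 15.93, -40.95, 105.24, -270.47]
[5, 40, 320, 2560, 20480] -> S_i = 5*8^i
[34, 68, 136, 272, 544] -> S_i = 34*2^i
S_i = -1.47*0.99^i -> [-1.47, -1.46, -1.44, -1.43, -1.41]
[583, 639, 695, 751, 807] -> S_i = 583 + 56*i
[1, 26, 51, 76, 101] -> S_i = 1 + 25*i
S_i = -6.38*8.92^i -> [-6.38, -56.91, -507.63, -4528.09, -40390.58]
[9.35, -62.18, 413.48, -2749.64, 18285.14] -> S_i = 9.35*(-6.65)^i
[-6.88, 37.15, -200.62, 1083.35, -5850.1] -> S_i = -6.88*(-5.40)^i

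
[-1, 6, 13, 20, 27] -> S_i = -1 + 7*i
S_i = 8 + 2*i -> [8, 10, 12, 14, 16]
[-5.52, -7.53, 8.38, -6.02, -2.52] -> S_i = Random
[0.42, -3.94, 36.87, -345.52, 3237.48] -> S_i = 0.42*(-9.37)^i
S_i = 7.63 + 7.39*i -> [7.63, 15.02, 22.41, 29.8, 37.19]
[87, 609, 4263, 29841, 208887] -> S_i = 87*7^i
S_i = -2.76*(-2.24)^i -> [-2.76, 6.18, -13.85, 31.02, -69.49]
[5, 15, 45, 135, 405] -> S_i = 5*3^i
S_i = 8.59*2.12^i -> [8.59, 18.21, 38.61, 81.85, 173.51]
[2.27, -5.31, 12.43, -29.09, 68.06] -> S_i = 2.27*(-2.34)^i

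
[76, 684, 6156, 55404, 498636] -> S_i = 76*9^i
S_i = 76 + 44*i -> [76, 120, 164, 208, 252]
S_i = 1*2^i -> [1, 2, 4, 8, 16]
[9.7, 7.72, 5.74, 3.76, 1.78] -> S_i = 9.70 + -1.98*i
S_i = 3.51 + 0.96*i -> [3.51, 4.47, 5.43, 6.39, 7.35]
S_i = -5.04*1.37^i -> [-5.04, -6.9, -9.46, -12.96, -17.75]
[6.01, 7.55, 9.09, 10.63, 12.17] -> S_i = 6.01 + 1.54*i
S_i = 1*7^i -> [1, 7, 49, 343, 2401]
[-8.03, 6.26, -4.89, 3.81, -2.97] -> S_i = -8.03*(-0.78)^i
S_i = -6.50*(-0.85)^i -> [-6.5, 5.52, -4.7, 3.99, -3.39]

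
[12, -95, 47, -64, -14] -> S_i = Random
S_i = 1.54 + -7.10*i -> [1.54, -5.56, -12.66, -19.76, -26.86]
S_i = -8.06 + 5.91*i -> [-8.06, -2.15, 3.76, 9.67, 15.58]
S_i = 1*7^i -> [1, 7, 49, 343, 2401]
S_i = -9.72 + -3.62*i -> [-9.72, -13.34, -16.96, -20.58, -24.2]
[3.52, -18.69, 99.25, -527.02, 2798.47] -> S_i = 3.52*(-5.31)^i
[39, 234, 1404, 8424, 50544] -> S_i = 39*6^i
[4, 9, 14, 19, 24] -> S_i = 4 + 5*i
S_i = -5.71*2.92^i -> [-5.71, -16.67, -48.69, -142.16, -415.11]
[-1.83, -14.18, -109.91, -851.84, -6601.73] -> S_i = -1.83*7.75^i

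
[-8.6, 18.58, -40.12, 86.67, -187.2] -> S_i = -8.60*(-2.16)^i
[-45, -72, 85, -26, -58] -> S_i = Random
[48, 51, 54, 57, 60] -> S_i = 48 + 3*i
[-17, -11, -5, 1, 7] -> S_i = -17 + 6*i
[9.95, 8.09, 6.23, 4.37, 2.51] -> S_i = 9.95 + -1.86*i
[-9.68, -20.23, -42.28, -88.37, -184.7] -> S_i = -9.68*2.09^i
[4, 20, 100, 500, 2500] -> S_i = 4*5^i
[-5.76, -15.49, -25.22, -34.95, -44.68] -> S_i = -5.76 + -9.73*i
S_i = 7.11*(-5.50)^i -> [7.11, -39.11, 215.08, -1182.93, 6506.09]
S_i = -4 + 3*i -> [-4, -1, 2, 5, 8]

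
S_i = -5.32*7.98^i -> [-5.32, -42.45, -338.78, -2703.46, -21573.63]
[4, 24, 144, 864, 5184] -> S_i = 4*6^i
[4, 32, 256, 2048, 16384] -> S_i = 4*8^i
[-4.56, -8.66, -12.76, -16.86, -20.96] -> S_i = -4.56 + -4.10*i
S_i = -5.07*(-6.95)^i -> [-5.07, 35.24, -244.89, 1702.01, -11828.98]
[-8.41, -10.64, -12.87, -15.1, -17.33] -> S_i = -8.41 + -2.23*i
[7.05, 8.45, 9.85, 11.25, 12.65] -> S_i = 7.05 + 1.40*i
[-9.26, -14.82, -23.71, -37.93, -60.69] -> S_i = -9.26*1.60^i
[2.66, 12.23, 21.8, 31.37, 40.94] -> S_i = 2.66 + 9.57*i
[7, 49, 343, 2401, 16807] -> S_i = 7*7^i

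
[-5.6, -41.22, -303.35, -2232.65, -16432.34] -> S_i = -5.60*7.36^i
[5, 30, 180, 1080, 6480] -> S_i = 5*6^i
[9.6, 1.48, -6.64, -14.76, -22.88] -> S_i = 9.60 + -8.12*i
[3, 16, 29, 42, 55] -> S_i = 3 + 13*i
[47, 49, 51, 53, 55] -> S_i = 47 + 2*i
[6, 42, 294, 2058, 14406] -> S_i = 6*7^i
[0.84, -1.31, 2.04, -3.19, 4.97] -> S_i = 0.84*(-1.56)^i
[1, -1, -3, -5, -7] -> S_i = 1 + -2*i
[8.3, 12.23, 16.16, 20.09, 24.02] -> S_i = 8.30 + 3.93*i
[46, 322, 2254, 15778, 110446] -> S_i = 46*7^i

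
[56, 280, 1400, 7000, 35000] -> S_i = 56*5^i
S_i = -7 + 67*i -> [-7, 60, 127, 194, 261]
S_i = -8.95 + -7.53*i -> [-8.95, -16.48, -24.01, -31.54, -39.07]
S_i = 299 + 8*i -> [299, 307, 315, 323, 331]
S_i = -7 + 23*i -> [-7, 16, 39, 62, 85]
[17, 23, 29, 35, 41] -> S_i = 17 + 6*i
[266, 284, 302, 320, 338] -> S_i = 266 + 18*i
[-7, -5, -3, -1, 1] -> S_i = -7 + 2*i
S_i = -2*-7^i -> [-2, 14, -98, 686, -4802]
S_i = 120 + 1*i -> [120, 121, 122, 123, 124]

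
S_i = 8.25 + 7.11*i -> [8.25, 15.36, 22.47, 29.58, 36.69]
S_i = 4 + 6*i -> [4, 10, 16, 22, 28]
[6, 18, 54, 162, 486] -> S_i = 6*3^i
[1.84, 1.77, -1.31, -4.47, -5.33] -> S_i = Random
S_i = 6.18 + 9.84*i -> [6.18, 16.02, 25.86, 35.7, 45.54]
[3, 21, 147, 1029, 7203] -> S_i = 3*7^i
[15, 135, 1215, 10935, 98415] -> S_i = 15*9^i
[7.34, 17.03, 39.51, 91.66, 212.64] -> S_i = 7.34*2.32^i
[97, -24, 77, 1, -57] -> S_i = Random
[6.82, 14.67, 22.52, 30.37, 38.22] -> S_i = 6.82 + 7.85*i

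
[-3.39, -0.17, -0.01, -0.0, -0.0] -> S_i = -3.39*0.05^i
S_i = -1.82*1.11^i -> [-1.82, -2.02, -2.24, -2.49, -2.76]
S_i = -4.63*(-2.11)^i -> [-4.63, 9.77, -20.61, 43.49, -91.77]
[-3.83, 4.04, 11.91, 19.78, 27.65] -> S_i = -3.83 + 7.87*i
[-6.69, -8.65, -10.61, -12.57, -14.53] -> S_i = -6.69 + -1.96*i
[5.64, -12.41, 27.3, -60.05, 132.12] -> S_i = 5.64*(-2.20)^i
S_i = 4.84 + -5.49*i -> [4.84, -0.65, -6.14, -11.63, -17.12]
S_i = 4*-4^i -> [4, -16, 64, -256, 1024]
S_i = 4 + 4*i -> [4, 8, 12, 16, 20]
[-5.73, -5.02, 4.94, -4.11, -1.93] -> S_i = Random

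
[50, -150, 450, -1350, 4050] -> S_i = 50*-3^i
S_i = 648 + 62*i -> [648, 710, 772, 834, 896]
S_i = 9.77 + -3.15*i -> [9.77, 6.62, 3.47, 0.32, -2.83]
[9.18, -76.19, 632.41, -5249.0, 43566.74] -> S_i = 9.18*(-8.30)^i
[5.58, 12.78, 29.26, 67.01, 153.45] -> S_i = 5.58*2.29^i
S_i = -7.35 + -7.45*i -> [-7.35, -14.8, -22.25, -29.7, -37.15]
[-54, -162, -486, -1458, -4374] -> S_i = -54*3^i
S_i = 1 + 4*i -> [1, 5, 9, 13, 17]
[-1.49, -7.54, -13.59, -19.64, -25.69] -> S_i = -1.49 + -6.05*i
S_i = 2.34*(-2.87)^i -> [2.34, -6.72, 19.27, -55.32, 158.76]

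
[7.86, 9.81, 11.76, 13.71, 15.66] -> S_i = 7.86 + 1.95*i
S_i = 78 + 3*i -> [78, 81, 84, 87, 90]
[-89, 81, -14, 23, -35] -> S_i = Random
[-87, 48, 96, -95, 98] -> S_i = Random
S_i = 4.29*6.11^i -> [4.29, 26.21, 160.15, 978.55, 5978.91]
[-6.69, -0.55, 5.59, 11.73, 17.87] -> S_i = -6.69 + 6.14*i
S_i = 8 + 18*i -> [8, 26, 44, 62, 80]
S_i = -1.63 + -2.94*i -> [-1.63, -4.57, -7.51, -10.45, -13.39]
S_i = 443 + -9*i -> [443, 434, 425, 416, 407]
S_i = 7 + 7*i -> [7, 14, 21, 28, 35]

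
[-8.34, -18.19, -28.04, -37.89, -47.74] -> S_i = -8.34 + -9.85*i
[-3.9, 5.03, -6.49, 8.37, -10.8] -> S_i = -3.90*(-1.29)^i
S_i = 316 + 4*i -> [316, 320, 324, 328, 332]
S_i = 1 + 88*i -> [1, 89, 177, 265, 353]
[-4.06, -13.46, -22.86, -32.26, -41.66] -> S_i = -4.06 + -9.40*i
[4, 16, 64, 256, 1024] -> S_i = 4*4^i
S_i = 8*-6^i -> [8, -48, 288, -1728, 10368]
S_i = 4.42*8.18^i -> [4.42, 36.16, 295.75, 2419.26, 19789.53]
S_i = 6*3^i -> [6, 18, 54, 162, 486]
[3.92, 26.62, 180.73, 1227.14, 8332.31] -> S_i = 3.92*6.79^i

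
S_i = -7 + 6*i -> [-7, -1, 5, 11, 17]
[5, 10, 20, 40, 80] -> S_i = 5*2^i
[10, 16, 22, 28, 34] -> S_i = 10 + 6*i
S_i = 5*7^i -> [5, 35, 245, 1715, 12005]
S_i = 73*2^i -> [73, 146, 292, 584, 1168]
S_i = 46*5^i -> [46, 230, 1150, 5750, 28750]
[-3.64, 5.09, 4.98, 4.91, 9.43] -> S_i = Random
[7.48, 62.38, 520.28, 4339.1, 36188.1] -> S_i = 7.48*8.34^i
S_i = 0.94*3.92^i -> [0.94, 3.68, 14.44, 56.62, 221.96]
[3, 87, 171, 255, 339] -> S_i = 3 + 84*i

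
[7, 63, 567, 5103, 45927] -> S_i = 7*9^i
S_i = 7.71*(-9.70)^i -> [7.71, -74.79, 725.43, -7036.71, 68256.08]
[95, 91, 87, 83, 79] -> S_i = 95 + -4*i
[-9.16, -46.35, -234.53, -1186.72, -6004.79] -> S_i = -9.16*5.06^i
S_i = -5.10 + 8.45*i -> [-5.1, 3.35, 11.8, 20.25, 28.7]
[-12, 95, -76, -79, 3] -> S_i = Random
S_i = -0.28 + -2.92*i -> [-0.28, -3.2, -6.12, -9.04, -11.96]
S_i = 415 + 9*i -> [415, 424, 433, 442, 451]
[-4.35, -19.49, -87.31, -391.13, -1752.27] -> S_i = -4.35*4.48^i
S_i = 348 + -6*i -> [348, 342, 336, 330, 324]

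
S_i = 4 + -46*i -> [4, -42, -88, -134, -180]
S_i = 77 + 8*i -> [77, 85, 93, 101, 109]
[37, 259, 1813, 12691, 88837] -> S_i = 37*7^i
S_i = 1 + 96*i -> [1, 97, 193, 289, 385]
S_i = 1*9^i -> [1, 9, 81, 729, 6561]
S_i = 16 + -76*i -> [16, -60, -136, -212, -288]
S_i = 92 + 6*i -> [92, 98, 104, 110, 116]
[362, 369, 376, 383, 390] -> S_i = 362 + 7*i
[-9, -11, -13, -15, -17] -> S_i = -9 + -2*i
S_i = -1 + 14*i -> [-1, 13, 27, 41, 55]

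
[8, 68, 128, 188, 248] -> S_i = 8 + 60*i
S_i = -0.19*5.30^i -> [-0.19, -1.01, -5.34, -28.29, -149.92]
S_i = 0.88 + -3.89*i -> [0.88, -3.01, -6.9, -10.79, -14.68]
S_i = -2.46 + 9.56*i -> [-2.46, 7.1, 16.66, 26.22, 35.78]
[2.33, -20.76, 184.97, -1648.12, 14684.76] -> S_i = 2.33*(-8.91)^i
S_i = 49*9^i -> [49, 441, 3969, 35721, 321489]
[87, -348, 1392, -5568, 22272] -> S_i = 87*-4^i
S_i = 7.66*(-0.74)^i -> [7.66, -5.67, 4.19, -3.1, 2.3]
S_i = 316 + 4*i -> [316, 320, 324, 328, 332]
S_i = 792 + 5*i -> [792, 797, 802, 807, 812]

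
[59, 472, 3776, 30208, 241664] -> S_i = 59*8^i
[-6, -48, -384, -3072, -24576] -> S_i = -6*8^i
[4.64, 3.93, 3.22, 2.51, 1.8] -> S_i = 4.64 + -0.71*i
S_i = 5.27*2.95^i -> [5.27, 15.55, 45.86, 135.29, 399.12]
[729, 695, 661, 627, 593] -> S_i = 729 + -34*i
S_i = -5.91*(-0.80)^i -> [-5.91, 4.73, -3.78, 3.03, -2.42]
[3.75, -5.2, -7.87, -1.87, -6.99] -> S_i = Random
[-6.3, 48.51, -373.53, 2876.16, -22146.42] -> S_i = -6.30*(-7.70)^i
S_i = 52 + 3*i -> [52, 55, 58, 61, 64]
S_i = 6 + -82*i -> [6, -76, -158, -240, -322]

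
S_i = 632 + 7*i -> [632, 639, 646, 653, 660]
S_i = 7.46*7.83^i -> [7.46, 58.41, 457.36, 3581.16, 28040.51]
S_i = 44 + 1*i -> [44, 45, 46, 47, 48]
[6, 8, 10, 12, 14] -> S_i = 6 + 2*i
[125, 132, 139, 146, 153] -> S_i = 125 + 7*i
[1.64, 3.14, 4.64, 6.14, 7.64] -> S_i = 1.64 + 1.50*i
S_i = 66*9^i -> [66, 594, 5346, 48114, 433026]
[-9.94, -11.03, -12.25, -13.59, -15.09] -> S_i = -9.94*1.11^i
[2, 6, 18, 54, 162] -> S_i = 2*3^i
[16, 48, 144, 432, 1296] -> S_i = 16*3^i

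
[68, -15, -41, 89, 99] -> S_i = Random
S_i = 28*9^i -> [28, 252, 2268, 20412, 183708]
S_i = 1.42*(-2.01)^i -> [1.42, -2.85, 5.74, -11.53, 23.18]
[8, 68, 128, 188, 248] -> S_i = 8 + 60*i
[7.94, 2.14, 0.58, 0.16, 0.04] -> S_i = 7.94*0.27^i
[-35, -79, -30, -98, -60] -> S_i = Random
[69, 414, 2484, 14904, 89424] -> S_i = 69*6^i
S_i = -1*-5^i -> [-1, 5, -25, 125, -625]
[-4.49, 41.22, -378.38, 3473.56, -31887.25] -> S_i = -4.49*(-9.18)^i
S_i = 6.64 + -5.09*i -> [6.64, 1.55, -3.54, -8.63, -13.72]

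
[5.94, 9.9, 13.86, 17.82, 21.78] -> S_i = 5.94 + 3.96*i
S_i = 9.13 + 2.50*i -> [9.13, 11.63, 14.13, 16.63, 19.13]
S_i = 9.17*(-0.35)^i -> [9.17, -3.21, 1.12, -0.39, 0.14]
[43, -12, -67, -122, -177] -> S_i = 43 + -55*i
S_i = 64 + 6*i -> [64, 70, 76, 82, 88]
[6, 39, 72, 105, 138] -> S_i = 6 + 33*i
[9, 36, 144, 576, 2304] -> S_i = 9*4^i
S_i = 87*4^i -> [87, 348, 1392, 5568, 22272]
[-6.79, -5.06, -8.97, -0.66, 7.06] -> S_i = Random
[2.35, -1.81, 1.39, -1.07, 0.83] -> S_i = 2.35*(-0.77)^i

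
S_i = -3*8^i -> [-3, -24, -192, -1536, -12288]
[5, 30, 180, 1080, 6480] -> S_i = 5*6^i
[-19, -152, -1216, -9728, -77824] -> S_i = -19*8^i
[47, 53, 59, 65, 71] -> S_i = 47 + 6*i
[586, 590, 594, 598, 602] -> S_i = 586 + 4*i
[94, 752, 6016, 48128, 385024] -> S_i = 94*8^i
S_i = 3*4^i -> [3, 12, 48, 192, 768]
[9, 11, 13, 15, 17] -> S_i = 9 + 2*i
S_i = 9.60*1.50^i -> [9.6, 14.4, 21.6, 32.4, 48.6]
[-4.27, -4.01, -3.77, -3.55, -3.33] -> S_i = -4.27*0.94^i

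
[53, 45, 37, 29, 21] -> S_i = 53 + -8*i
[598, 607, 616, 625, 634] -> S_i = 598 + 9*i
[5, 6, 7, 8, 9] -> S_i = 5 + 1*i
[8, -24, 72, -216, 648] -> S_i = 8*-3^i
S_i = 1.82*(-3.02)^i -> [1.82, -5.5, 16.6, -50.13, 151.39]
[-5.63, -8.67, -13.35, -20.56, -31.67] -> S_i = -5.63*1.54^i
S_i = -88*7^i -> [-88, -616, -4312, -30184, -211288]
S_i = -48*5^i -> [-48, -240, -1200, -6000, -30000]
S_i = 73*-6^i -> [73, -438, 2628, -15768, 94608]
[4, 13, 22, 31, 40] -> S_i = 4 + 9*i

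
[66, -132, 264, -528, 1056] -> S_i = 66*-2^i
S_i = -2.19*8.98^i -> [-2.19, -19.67, -176.6, -1585.89, -14241.29]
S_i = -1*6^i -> [-1, -6, -36, -216, -1296]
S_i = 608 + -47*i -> [608, 561, 514, 467, 420]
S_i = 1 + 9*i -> [1, 10, 19, 28, 37]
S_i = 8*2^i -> [8, 16, 32, 64, 128]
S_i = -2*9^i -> [-2, -18, -162, -1458, -13122]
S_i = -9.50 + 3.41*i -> [-9.5, -6.09, -2.68, 0.73, 4.14]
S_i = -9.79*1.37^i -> [-9.79, -13.41, -18.37, -25.17, -34.49]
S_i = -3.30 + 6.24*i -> [-3.3, 2.94, 9.18, 15.42, 21.66]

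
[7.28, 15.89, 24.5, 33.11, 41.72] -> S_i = 7.28 + 8.61*i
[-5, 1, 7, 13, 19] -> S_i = -5 + 6*i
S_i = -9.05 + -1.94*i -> [-9.05, -10.99, -12.93, -14.87, -16.81]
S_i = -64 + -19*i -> [-64, -83, -102, -121, -140]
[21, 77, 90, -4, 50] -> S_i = Random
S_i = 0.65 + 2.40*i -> [0.65, 3.05, 5.45, 7.85, 10.25]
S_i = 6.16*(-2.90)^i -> [6.16, -17.86, 51.81, -150.24, 435.69]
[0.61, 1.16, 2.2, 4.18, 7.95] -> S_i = 0.61*1.90^i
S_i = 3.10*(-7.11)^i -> [3.1, -22.04, 156.71, -1114.22, 7922.1]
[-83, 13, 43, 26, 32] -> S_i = Random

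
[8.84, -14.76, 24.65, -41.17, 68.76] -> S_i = 8.84*(-1.67)^i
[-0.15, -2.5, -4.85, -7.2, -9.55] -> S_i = -0.15 + -2.35*i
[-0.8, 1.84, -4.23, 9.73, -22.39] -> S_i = -0.80*(-2.30)^i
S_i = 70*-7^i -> [70, -490, 3430, -24010, 168070]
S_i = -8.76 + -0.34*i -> [-8.76, -9.1, -9.44, -9.78, -10.12]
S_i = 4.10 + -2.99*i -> [4.1, 1.11, -1.88, -4.87, -7.86]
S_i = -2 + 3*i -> [-2, 1, 4, 7, 10]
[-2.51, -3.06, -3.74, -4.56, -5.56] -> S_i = -2.51*1.22^i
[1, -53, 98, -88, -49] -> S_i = Random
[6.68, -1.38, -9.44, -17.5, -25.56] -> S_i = 6.68 + -8.06*i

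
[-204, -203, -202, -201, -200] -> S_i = -204 + 1*i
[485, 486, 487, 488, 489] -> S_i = 485 + 1*i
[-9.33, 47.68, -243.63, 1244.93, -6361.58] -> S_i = -9.33*(-5.11)^i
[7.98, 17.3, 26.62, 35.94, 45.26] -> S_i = 7.98 + 9.32*i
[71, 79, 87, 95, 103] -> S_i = 71 + 8*i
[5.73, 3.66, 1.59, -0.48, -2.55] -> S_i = 5.73 + -2.07*i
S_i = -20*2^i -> [-20, -40, -80, -160, -320]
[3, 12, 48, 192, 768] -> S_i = 3*4^i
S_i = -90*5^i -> [-90, -450, -2250, -11250, -56250]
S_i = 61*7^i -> [61, 427, 2989, 20923, 146461]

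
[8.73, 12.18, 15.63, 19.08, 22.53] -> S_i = 8.73 + 3.45*i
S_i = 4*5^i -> [4, 20, 100, 500, 2500]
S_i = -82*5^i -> [-82, -410, -2050, -10250, -51250]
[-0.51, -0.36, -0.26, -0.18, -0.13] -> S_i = -0.51*0.71^i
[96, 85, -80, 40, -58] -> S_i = Random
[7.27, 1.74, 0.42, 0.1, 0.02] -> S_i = 7.27*0.24^i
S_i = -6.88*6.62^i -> [-6.88, -45.55, -301.51, -1996.01, -13213.58]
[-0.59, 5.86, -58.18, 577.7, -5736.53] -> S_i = -0.59*(-9.93)^i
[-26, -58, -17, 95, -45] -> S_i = Random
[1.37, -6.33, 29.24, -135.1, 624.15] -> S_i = 1.37*(-4.62)^i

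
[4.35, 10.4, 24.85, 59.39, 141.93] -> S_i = 4.35*2.39^i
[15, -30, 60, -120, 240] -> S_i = 15*-2^i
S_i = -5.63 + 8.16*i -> [-5.63, 2.53, 10.69, 18.85, 27.01]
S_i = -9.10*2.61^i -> [-9.1, -23.75, -61.99, -161.79, -422.28]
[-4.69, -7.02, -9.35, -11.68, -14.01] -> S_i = -4.69 + -2.33*i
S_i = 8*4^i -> [8, 32, 128, 512, 2048]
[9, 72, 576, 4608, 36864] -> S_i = 9*8^i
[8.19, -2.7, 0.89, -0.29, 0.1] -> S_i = 8.19*(-0.33)^i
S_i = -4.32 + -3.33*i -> [-4.32, -7.65, -10.98, -14.31, -17.64]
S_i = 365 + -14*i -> [365, 351, 337, 323, 309]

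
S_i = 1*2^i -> [1, 2, 4, 8, 16]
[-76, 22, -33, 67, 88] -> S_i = Random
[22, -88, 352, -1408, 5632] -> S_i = 22*-4^i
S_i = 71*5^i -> [71, 355, 1775, 8875, 44375]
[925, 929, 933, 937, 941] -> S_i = 925 + 4*i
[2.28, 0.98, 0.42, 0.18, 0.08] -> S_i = 2.28*0.43^i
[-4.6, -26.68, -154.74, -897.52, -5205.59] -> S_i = -4.60*5.80^i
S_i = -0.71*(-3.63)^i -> [-0.71, 2.58, -9.36, 33.96, -123.28]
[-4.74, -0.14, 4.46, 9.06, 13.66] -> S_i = -4.74 + 4.60*i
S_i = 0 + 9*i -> [0, 9, 18, 27, 36]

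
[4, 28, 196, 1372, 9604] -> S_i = 4*7^i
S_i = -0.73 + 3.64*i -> [-0.73, 2.91, 6.55, 10.19, 13.83]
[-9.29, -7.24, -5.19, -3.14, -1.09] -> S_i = -9.29 + 2.05*i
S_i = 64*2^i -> [64, 128, 256, 512, 1024]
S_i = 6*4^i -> [6, 24, 96, 384, 1536]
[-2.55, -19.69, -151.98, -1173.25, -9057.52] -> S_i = -2.55*7.72^i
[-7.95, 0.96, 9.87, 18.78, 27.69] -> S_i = -7.95 + 8.91*i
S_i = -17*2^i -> [-17, -34, -68, -136, -272]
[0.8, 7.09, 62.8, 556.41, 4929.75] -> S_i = 0.80*8.86^i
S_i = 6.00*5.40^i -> [6.0, 32.4, 174.96, 944.78, 5101.83]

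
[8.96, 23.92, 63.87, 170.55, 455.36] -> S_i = 8.96*2.67^i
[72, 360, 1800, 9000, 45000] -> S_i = 72*5^i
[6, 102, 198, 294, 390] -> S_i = 6 + 96*i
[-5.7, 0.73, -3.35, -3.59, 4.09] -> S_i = Random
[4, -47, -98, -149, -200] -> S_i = 4 + -51*i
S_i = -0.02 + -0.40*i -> [-0.02, -0.42, -0.82, -1.22, -1.62]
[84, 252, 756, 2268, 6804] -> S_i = 84*3^i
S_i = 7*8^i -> [7, 56, 448, 3584, 28672]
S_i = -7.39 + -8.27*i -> [-7.39, -15.66, -23.93, -32.2, -40.47]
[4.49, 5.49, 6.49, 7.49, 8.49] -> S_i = 4.49 + 1.00*i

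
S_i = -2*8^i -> [-2, -16, -128, -1024, -8192]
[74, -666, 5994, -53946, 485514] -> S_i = 74*-9^i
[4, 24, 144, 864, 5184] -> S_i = 4*6^i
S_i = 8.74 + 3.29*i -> [8.74, 12.03, 15.32, 18.61, 21.9]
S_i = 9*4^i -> [9, 36, 144, 576, 2304]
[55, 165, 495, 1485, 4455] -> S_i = 55*3^i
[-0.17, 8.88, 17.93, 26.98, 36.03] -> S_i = -0.17 + 9.05*i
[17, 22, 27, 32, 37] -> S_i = 17 + 5*i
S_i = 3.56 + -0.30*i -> [3.56, 3.26, 2.96, 2.66, 2.36]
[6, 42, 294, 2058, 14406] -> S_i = 6*7^i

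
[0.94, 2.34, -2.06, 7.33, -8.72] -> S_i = Random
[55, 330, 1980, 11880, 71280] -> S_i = 55*6^i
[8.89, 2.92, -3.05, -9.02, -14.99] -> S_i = 8.89 + -5.97*i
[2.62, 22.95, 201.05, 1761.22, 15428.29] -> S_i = 2.62*8.76^i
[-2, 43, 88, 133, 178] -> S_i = -2 + 45*i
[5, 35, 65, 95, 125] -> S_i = 5 + 30*i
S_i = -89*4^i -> [-89, -356, -1424, -5696, -22784]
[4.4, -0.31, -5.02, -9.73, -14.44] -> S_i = 4.40 + -4.71*i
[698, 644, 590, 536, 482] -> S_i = 698 + -54*i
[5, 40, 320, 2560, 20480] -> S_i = 5*8^i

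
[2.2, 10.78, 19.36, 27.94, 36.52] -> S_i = 2.20 + 8.58*i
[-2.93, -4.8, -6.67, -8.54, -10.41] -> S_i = -2.93 + -1.87*i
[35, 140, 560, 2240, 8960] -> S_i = 35*4^i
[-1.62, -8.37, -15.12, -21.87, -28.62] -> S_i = -1.62 + -6.75*i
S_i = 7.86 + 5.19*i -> [7.86, 13.05, 18.24, 23.43, 28.62]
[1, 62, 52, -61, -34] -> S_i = Random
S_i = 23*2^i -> [23, 46, 92, 184, 368]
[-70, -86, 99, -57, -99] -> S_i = Random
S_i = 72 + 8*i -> [72, 80, 88, 96, 104]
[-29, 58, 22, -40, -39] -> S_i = Random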